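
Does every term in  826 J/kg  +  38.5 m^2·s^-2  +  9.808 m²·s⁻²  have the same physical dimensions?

Yes

Expand each in SI base units:
  826 J/kg:  J·kg⁻¹ = N·m·kg⁻¹ = m²·s⁻²
  38.5 m^2·s^-2:  m²·s⁻²
  9.808 m²·s⁻²:  m²·s⁻²
Every term reduces to m²·s⁻².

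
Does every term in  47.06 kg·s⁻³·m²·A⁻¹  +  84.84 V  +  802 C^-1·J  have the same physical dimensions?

Dimensions:
  47.06 kg·s⁻³·m²·A⁻¹:  kg·m²·s⁻³·A⁻¹
  84.84 V:  V = J·C⁻¹ = kg·m²·s⁻³·A⁻¹
  802 C^-1·J:  J·C⁻¹ = N·m·(s·A)⁻¹ = kg·m²·s⁻³·A⁻¹
Every term reduces to kg·m²·s⁻³·A⁻¹.

Yes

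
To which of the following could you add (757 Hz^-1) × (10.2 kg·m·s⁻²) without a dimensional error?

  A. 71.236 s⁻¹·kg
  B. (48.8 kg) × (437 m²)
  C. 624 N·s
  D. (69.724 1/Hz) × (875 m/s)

Reference: [s] · [kg·m·s⁻²] = kg·m·s⁻¹.
Each option:
  A. kg·s⁻¹
  B. [kg] · [m²] = kg·m²
  C. N·s = kg·m·s⁻²·s = kg·m·s⁻¹  ← same
  D. [s] · [m·s⁻¹] = m
Only C. matches kg·m·s⁻¹.

C.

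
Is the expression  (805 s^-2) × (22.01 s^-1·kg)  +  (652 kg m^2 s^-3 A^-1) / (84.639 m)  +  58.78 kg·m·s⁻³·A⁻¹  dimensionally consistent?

No

Expand each in SI base units:
  (805 s^-2) × (22.01 s^-1·kg):  [s⁻²] · [kg·s⁻¹] = kg·s⁻³
  (652 kg m^2 s^-3 A^-1) / (84.639 m):  [kg·m²·s⁻³·A⁻¹] / [m] = kg·m·s⁻³·A⁻¹
  58.78 kg·m·s⁻³·A⁻¹:  kg·m·s⁻³·A⁻¹
The terms do not share a single dimension (kg·m·s⁻³·A⁻¹ vs kg·s⁻³).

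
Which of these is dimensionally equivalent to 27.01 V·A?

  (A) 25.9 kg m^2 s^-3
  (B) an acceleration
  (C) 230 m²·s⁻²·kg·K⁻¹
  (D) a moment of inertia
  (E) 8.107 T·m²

Reference: V·A = J·C⁻¹·A = kg·m²·s⁻³.
Each option:
  (A) kg·m²·s⁻³  ← same
  (B) [acceleration] = m·s⁻²
  (C) kg·m²·s⁻²·K⁻¹
  (D) [moment of inertia] = kg·m²
  (E) T·m² = Wb·m⁻²·m² = kg·m²·s⁻²·A⁻¹
Only (A) matches kg·m²·s⁻³.

(A)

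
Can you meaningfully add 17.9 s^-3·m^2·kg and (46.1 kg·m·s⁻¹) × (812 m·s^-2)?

Yes

In SI base units:
  17.9 s^-3·m^2·kg:  kg·m²·s⁻³
  (46.1 kg·m·s⁻¹) × (812 m·s^-2):  [kg·m·s⁻¹] · [m·s⁻²] = kg·m²·s⁻³
Both are kg·m²·s⁻³, so they have the same dimensions and can be added.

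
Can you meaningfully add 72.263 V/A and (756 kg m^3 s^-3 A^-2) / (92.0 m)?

Yes

Dimensions:
  72.263 V/A:  V·A⁻¹ = J·C⁻¹·A⁻¹ = kg·m²·s⁻³·A⁻²
  (756 kg m^3 s^-3 A^-2) / (92.0 m):  [kg·m³·s⁻³·A⁻²] / [m] = kg·m²·s⁻³·A⁻²
Both are kg·m²·s⁻³·A⁻², so they have the same dimensions and can be added.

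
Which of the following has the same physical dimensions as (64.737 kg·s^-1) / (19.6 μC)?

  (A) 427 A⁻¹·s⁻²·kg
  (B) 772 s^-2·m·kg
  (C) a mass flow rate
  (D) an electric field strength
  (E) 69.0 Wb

Reference: [kg·s⁻¹] / [s·A] = kg·s⁻²·A⁻¹.
Each option:
  (A) kg·s⁻²·A⁻¹  ← same
  (B) kg·m·s⁻²
  (C) [mass flow rate] = kg·s⁻¹
  (D) [electric field strength] = kg·m·s⁻³·A⁻¹
  (E) Wb = V·s = kg·m²·s⁻²·A⁻¹
Only (A) matches kg·s⁻²·A⁻¹.

(A)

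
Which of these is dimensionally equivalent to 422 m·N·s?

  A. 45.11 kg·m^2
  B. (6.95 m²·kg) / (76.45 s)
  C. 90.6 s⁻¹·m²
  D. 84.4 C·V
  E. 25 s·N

Reference: N·m·s = kg·m·s⁻²·m·s = kg·m²·s⁻¹.
Each option:
  A. kg·m²
  B. [kg·m²] / [s] = kg·m²·s⁻¹  ← same
  C. m²·s⁻¹
  D. C·V = s·A·J·C⁻¹ = kg·m²·s⁻²
  E. N·s = kg·m·s⁻²·s = kg·m·s⁻¹
Only B. matches kg·m²·s⁻¹.

B.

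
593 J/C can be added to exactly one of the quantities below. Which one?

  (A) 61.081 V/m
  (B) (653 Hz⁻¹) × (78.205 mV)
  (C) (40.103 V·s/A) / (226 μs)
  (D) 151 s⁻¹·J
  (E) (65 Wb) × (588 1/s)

Reference: J·C⁻¹ = N·m·(s·A)⁻¹ = kg·m²·s⁻³·A⁻¹.
Each option:
  (A) V·m⁻¹ = J·C⁻¹·m⁻¹ = kg·m·s⁻³·A⁻¹
  (B) [s] · [kg·m²·s⁻³·A⁻¹] = kg·m²·s⁻²·A⁻¹
  (C) [kg·m²·s⁻²·A⁻²] / [s] = kg·m²·s⁻³·A⁻²
  (D) J·s⁻¹ = N·m·s⁻¹ = kg·m²·s⁻³
  (E) [kg·m²·s⁻²·A⁻¹] · [s⁻¹] = kg·m²·s⁻³·A⁻¹  ← same
Only (E) matches kg·m²·s⁻³·A⁻¹.

(E)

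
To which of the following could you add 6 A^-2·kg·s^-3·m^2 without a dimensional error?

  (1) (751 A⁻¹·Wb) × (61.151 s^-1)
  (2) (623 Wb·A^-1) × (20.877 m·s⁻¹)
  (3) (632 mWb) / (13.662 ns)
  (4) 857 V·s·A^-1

(1)

Reference: kg·m²·s⁻³·A⁻².
Each option:
  (1) [kg·m²·s⁻²·A⁻²] · [s⁻¹] = kg·m²·s⁻³·A⁻²  ← same
  (2) [kg·m²·s⁻²·A⁻²] · [m·s⁻¹] = kg·m³·s⁻³·A⁻²
  (3) [kg·m²·s⁻²·A⁻¹] / [s] = kg·m²·s⁻³·A⁻¹
  (4) V·s·A⁻¹ = J·C⁻¹·s·A⁻¹ = kg·m²·s⁻²·A⁻²
Only (1) matches kg·m²·s⁻³·A⁻².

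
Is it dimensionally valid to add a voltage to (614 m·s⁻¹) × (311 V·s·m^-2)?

No

Work out the base dimensions of each:
  a voltage:  [voltage] = kg·m²·s⁻³·A⁻¹
  (614 m·s⁻¹) × (311 V·s·m^-2):  [m·s⁻¹] · [kg·s⁻²·A⁻¹] = kg·m·s⁻³·A⁻¹
kg·m²·s⁻³·A⁻¹ ≠ kg·m·s⁻³·A⁻¹, so they cannot be added.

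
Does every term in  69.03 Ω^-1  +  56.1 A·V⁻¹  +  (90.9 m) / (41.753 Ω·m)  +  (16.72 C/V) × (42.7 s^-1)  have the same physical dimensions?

Yes

Expand each in SI base units:
  69.03 Ω^-1:  Ω⁻¹ = (V·A⁻¹)⁻¹ = kg⁻¹·m⁻²·s³·A²
  56.1 A·V⁻¹:  A·V⁻¹ = A·(J·C⁻¹)⁻¹ = kg⁻¹·m⁻²·s³·A²
  (90.9 m) / (41.753 Ω·m):  [m] / [kg·m³·s⁻³·A⁻²] = kg⁻¹·m⁻²·s³·A²
  (16.72 C/V) × (42.7 s^-1):  [kg⁻¹·m⁻²·s⁴·A²] · [s⁻¹] = kg⁻¹·m⁻²·s³·A²
Every term reduces to kg⁻¹·m⁻²·s³·A².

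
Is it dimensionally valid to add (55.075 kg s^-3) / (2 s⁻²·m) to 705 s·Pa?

Dimensions:
  (55.075 kg s^-3) / (2 s⁻²·m):  [kg·s⁻³] / [m·s⁻²] = kg·m⁻¹·s⁻¹
  705 s·Pa:  Pa·s = N·m⁻²·s = kg·m⁻¹·s⁻¹
Both are kg·m⁻¹·s⁻¹, so they have the same dimensions and can be added.

Yes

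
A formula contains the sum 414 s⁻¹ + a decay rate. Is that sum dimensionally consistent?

Expand each in SI base units:
  414 s⁻¹:  s⁻¹
  a decay rate:  [decay rate] = s⁻¹
Both are s⁻¹, so they have the same dimensions and can be added.

Yes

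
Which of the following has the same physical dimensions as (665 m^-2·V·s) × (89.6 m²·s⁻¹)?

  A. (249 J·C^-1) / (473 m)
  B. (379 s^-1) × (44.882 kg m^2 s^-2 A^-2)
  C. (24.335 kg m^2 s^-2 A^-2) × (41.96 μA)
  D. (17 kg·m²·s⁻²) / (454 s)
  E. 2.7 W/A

E.

Reference: [kg·s⁻²·A⁻¹] · [m²·s⁻¹] = kg·m²·s⁻³·A⁻¹.
Each option:
  A. [kg·m²·s⁻³·A⁻¹] / [m] = kg·m·s⁻³·A⁻¹
  B. [s⁻¹] · [kg·m²·s⁻²·A⁻²] = kg·m²·s⁻³·A⁻²
  C. [kg·m²·s⁻²·A⁻²] · [A] = kg·m²·s⁻²·A⁻¹
  D. [kg·m²·s⁻²] / [s] = kg·m²·s⁻³
  E. W·A⁻¹ = J·s⁻¹·A⁻¹ = kg·m²·s⁻³·A⁻¹  ← same
Only E. matches kg·m²·s⁻³·A⁻¹.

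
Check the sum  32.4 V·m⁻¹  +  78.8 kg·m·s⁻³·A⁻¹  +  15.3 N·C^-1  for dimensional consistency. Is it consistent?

Yes

Reduce each to base SI dimensions:
  32.4 V·m⁻¹:  V·m⁻¹ = J·C⁻¹·m⁻¹ = kg·m·s⁻³·A⁻¹
  78.8 kg·m·s⁻³·A⁻¹:  kg·m·s⁻³·A⁻¹
  15.3 N·C^-1:  N·C⁻¹ = kg·m·s⁻²·(s·A)⁻¹ = kg·m·s⁻³·A⁻¹
Every term reduces to kg·m·s⁻³·A⁻¹.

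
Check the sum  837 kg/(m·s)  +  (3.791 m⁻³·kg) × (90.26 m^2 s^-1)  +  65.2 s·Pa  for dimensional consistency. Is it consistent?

Yes

Expand each in SI base units:
  837 kg/(m·s):  kg·m⁻¹·s⁻¹
  (3.791 m⁻³·kg) × (90.26 m^2 s^-1):  [kg·m⁻³] · [m²·s⁻¹] = kg·m⁻¹·s⁻¹
  65.2 s·Pa:  Pa·s = N·m⁻²·s = kg·m⁻¹·s⁻¹
Every term reduces to kg·m⁻¹·s⁻¹.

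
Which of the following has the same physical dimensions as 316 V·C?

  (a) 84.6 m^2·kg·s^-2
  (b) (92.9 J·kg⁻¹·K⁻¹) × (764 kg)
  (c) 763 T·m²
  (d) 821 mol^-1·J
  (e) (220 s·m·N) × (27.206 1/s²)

Reference: C·V = s·A·J·C⁻¹ = kg·m²·s⁻².
Each option:
  (a) kg·m²·s⁻²  ← same
  (b) [m²·s⁻²·K⁻¹] · [kg] = kg·m²·s⁻²·K⁻¹
  (c) T·m² = Wb·m⁻²·m² = kg·m²·s⁻²·A⁻¹
  (d) J·mol⁻¹ = N·m·mol⁻¹ = kg·m²·s⁻²·mol⁻¹
  (e) [kg·m²·s⁻¹] · [s⁻²] = kg·m²·s⁻³
Only (a) matches kg·m²·s⁻².

(a)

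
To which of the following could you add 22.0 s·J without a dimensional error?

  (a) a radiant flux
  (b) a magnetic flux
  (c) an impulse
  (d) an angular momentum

Reference: J·s = N·m·s = kg·m²·s⁻¹.
Each option:
  (a) [radiant flux] = kg·m²·s⁻³
  (b) [magnetic flux] = kg·m²·s⁻²·A⁻¹
  (c) [impulse] = kg·m·s⁻¹
  (d) [angular momentum] = kg·m²·s⁻¹  ← same
Only (d) matches kg·m²·s⁻¹.

(d)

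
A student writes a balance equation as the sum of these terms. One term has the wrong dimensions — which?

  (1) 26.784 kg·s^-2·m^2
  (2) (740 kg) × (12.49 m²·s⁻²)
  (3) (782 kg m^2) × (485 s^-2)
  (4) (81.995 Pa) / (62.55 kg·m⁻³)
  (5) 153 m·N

(4)

Reduce each to base SI dimensions:
  (1) kg·m²·s⁻²
  (2) [kg] · [m²·s⁻²] = kg·m²·s⁻²
  (3) [kg·m²] · [s⁻²] = kg·m²·s⁻²
  (4) [kg·m⁻¹·s⁻²] / [kg·m⁻³] = m²·s⁻²
  (5) N·m = kg·m·s⁻²·m = kg·m²·s⁻²
All reduce to kg·m²·s⁻² except (4), which is m²·s⁻².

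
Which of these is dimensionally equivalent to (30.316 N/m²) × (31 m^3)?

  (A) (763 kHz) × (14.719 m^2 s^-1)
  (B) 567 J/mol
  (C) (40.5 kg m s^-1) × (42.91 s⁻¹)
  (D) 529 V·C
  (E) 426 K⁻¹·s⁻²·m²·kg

(D)

Reference: [kg·m⁻¹·s⁻²] · [m³] = kg·m²·s⁻².
Each option:
  (A) [s⁻¹] · [m²·s⁻¹] = m²·s⁻²
  (B) J·mol⁻¹ = N·m·mol⁻¹ = kg·m²·s⁻²·mol⁻¹
  (C) [kg·m·s⁻¹] · [s⁻¹] = kg·m·s⁻²
  (D) C·V = s·A·J·C⁻¹ = kg·m²·s⁻²  ← same
  (E) kg·m²·s⁻²·K⁻¹
Only (D) matches kg·m²·s⁻².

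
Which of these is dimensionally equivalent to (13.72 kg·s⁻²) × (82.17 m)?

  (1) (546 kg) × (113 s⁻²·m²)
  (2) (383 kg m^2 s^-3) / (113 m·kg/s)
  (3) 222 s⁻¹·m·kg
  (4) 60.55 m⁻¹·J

(4)

Reference: [kg·s⁻²] · [m] = kg·m·s⁻².
Each option:
  (1) [kg] · [m²·s⁻²] = kg·m²·s⁻²
  (2) [kg·m²·s⁻³] / [kg·m·s⁻¹] = m·s⁻²
  (3) kg·m·s⁻¹
  (4) J·m⁻¹ = N·m·m⁻¹ = kg·m·s⁻²  ← same
Only (4) matches kg·m·s⁻².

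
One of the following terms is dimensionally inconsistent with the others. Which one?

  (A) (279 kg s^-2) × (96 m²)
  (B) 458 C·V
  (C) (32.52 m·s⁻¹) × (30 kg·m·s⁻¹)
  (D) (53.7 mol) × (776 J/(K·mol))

(D)

Work out the base dimensions of each:
  (A) [kg·s⁻²] · [m²] = kg·m²·s⁻²
  (B) C·V = s·A·J·C⁻¹ = kg·m²·s⁻²
  (C) [m·s⁻¹] · [kg·m·s⁻¹] = kg·m²·s⁻²
  (D) [mol] · [kg·m²·s⁻²·K⁻¹·mol⁻¹] = kg·m²·s⁻²·K⁻¹
All reduce to kg·m²·s⁻² except (D), which is kg·m²·s⁻²·K⁻¹.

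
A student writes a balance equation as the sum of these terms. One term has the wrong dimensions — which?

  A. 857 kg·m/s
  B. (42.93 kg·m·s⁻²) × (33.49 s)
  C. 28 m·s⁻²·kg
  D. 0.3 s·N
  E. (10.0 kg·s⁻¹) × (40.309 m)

Reduce each to base SI dimensions:
  A. kg·m·s⁻¹
  B. [kg·m·s⁻²] · [s] = kg·m·s⁻¹
  C. kg·m·s⁻²
  D. N·s = kg·m·s⁻²·s = kg·m·s⁻¹
  E. [kg·s⁻¹] · [m] = kg·m·s⁻¹
All reduce to kg·m·s⁻¹ except C., which is kg·m·s⁻².

C.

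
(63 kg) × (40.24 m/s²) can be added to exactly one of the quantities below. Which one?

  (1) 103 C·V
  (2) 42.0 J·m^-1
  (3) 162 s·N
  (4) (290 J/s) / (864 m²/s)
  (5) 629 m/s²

(2)

Reference: [kg] · [m·s⁻²] = kg·m·s⁻².
Each option:
  (1) C·V = s·A·J·C⁻¹ = kg·m²·s⁻²
  (2) J·m⁻¹ = N·m·m⁻¹ = kg·m·s⁻²  ← same
  (3) N·s = kg·m·s⁻²·s = kg·m·s⁻¹
  (4) [kg·m²·s⁻³] / [m²·s⁻¹] = kg·s⁻²
  (5) m·s⁻²
Only (2) matches kg·m·s⁻².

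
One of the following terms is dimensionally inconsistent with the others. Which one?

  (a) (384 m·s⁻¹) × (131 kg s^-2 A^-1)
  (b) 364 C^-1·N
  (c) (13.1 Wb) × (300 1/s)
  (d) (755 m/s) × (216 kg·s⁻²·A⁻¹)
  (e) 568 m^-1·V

Expand each in SI base units:
  (a) [m·s⁻¹] · [kg·s⁻²·A⁻¹] = kg·m·s⁻³·A⁻¹
  (b) N·C⁻¹ = kg·m·s⁻²·(s·A)⁻¹ = kg·m·s⁻³·A⁻¹
  (c) [kg·m²·s⁻²·A⁻¹] · [s⁻¹] = kg·m²·s⁻³·A⁻¹
  (d) [m·s⁻¹] · [kg·s⁻²·A⁻¹] = kg·m·s⁻³·A⁻¹
  (e) V·m⁻¹ = J·C⁻¹·m⁻¹ = kg·m·s⁻³·A⁻¹
All reduce to kg·m·s⁻³·A⁻¹ except (c), which is kg·m²·s⁻³·A⁻¹.

(c)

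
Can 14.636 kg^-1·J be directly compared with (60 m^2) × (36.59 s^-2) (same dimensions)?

Yes

Work out the base dimensions of each:
  14.636 kg^-1·J:  J·kg⁻¹ = N·m·kg⁻¹ = m²·s⁻²
  (60 m^2) × (36.59 s^-2):  [m²] · [s⁻²] = m²·s⁻²
Both are m²·s⁻², so they have the same dimensions and can be added.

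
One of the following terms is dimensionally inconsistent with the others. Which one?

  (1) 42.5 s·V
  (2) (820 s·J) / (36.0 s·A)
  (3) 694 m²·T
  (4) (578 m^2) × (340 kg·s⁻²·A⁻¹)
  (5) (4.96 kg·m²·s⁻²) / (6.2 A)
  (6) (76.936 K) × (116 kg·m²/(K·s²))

Dimensions:
  (1) V·s = J·C⁻¹·s = kg·m²·s⁻²·A⁻¹
  (2) [kg·m²·s⁻¹] / [s·A] = kg·m²·s⁻²·A⁻¹
  (3) T·m² = Wb·m⁻²·m² = kg·m²·s⁻²·A⁻¹
  (4) [m²] · [kg·s⁻²·A⁻¹] = kg·m²·s⁻²·A⁻¹
  (5) [kg·m²·s⁻²] / [A] = kg·m²·s⁻²·A⁻¹
  (6) [K] · [kg·m²·s⁻²·K⁻¹] = kg·m²·s⁻²
All reduce to kg·m²·s⁻²·A⁻¹ except (6), which is kg·m²·s⁻².

(6)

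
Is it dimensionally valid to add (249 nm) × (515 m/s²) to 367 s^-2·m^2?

Dimensions:
  (249 nm) × (515 m/s²):  [m] · [m·s⁻²] = m²·s⁻²
  367 s^-2·m^2:  m²·s⁻²
Both are m²·s⁻², so they have the same dimensions and can be added.

Yes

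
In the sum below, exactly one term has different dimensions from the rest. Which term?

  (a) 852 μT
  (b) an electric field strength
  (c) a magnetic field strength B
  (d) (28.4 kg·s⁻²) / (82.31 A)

(b)

In SI base units:
  (a) T = Wb·m⁻² = kg·s⁻²·A⁻¹
  (b) [electric field strength] = kg·m·s⁻³·A⁻¹
  (c) [magnetic field strength B] = kg·s⁻²·A⁻¹
  (d) [kg·s⁻²] / [A] = kg·s⁻²·A⁻¹
All reduce to kg·s⁻²·A⁻¹ except (b), which is kg·m·s⁻³·A⁻¹.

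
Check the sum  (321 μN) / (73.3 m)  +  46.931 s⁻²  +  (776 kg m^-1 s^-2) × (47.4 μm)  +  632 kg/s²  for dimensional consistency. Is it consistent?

No

In SI base units:
  (321 μN) / (73.3 m):  [kg·m·s⁻²] / [m] = kg·s⁻²
  46.931 s⁻²:  s⁻²
  (776 kg m^-1 s^-2) × (47.4 μm):  [kg·m⁻¹·s⁻²] · [m] = kg·s⁻²
  632 kg/s²:  kg·s⁻²
The terms do not share a single dimension (kg·s⁻² vs s⁻²).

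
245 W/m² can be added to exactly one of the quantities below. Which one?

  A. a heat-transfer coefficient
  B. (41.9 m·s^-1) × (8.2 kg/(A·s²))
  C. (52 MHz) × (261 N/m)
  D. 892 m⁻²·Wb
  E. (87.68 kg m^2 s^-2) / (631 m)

Reference: W·m⁻² = J·s⁻¹·m⁻² = kg·s⁻³.
Each option:
  A. [heat-transfer coefficient] = kg·s⁻³·K⁻¹
  B. [m·s⁻¹] · [kg·s⁻²·A⁻¹] = kg·m·s⁻³·A⁻¹
  C. [s⁻¹] · [kg·s⁻²] = kg·s⁻³  ← same
  D. Wb·m⁻² = V·s·m⁻² = kg·s⁻²·A⁻¹
  E. [kg·m²·s⁻²] / [m] = kg·m·s⁻²
Only C. matches kg·s⁻³.

C.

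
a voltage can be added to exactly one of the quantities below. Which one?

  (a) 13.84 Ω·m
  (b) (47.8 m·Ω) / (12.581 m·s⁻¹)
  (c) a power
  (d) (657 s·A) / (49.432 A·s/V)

(d)

Reference: [voltage] = kg·m²·s⁻³·A⁻¹.
Each option:
  (a) Ω·m = V·A⁻¹·m = kg·m³·s⁻³·A⁻²
  (b) [kg·m³·s⁻³·A⁻²] / [m·s⁻¹] = kg·m²·s⁻²·A⁻²
  (c) [power] = kg·m²·s⁻³
  (d) [s·A] / [kg⁻¹·m⁻²·s⁴·A²] = kg·m²·s⁻³·A⁻¹  ← same
Only (d) matches kg·m²·s⁻³·A⁻¹.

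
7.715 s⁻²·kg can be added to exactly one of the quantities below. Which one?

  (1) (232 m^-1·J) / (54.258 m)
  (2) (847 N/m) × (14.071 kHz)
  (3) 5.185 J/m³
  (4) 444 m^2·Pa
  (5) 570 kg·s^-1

Reference: kg·s⁻².
Each option:
  (1) [kg·m·s⁻²] / [m] = kg·s⁻²  ← same
  (2) [kg·s⁻²] · [s⁻¹] = kg·s⁻³
  (3) J·m⁻³ = N·m·m⁻³ = kg·m⁻¹·s⁻²
  (4) Pa·m² = N·m⁻²·m² = kg·m·s⁻²
  (5) kg·s⁻¹
Only (1) matches kg·s⁻².

(1)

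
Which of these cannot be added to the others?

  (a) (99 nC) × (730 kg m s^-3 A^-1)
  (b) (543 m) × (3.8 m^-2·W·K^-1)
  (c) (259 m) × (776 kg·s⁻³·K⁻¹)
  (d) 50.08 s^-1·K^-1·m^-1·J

Work out the base dimensions of each:
  (a) [s·A] · [kg·m·s⁻³·A⁻¹] = kg·m·s⁻²
  (b) [m] · [kg·s⁻³·K⁻¹] = kg·m·s⁻³·K⁻¹
  (c) [m] · [kg·s⁻³·K⁻¹] = kg·m·s⁻³·K⁻¹
  (d) J·s⁻¹·m⁻¹·K⁻¹ = N·m·s⁻¹·m⁻¹·K⁻¹ = kg·m·s⁻³·K⁻¹
All reduce to kg·m·s⁻³·K⁻¹ except (a), which is kg·m·s⁻².

(a)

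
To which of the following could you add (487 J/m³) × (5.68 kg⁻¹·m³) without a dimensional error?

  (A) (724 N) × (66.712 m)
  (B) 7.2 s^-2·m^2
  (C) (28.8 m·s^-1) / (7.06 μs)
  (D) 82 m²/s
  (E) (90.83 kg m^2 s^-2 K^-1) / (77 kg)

(B)

Reference: [kg·m⁻¹·s⁻²] · [kg⁻¹·m³] = m²·s⁻².
Each option:
  (A) [kg·m·s⁻²] · [m] = kg·m²·s⁻²
  (B) m²·s⁻²  ← same
  (C) [m·s⁻¹] / [s] = m·s⁻²
  (D) m²·s⁻¹
  (E) [kg·m²·s⁻²·K⁻¹] / [kg] = m²·s⁻²·K⁻¹
Only (B) matches m²·s⁻².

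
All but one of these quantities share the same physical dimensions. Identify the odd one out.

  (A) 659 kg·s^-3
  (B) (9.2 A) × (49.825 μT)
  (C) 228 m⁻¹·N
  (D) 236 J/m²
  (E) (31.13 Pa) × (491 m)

Reduce each to base SI dimensions:
  (A) kg·s⁻³
  (B) [A] · [kg·s⁻²·A⁻¹] = kg·s⁻²
  (C) N·m⁻¹ = kg·m·s⁻²·m⁻¹ = kg·s⁻²
  (D) J·m⁻² = N·m·m⁻² = kg·s⁻²
  (E) [kg·m⁻¹·s⁻²] · [m] = kg·s⁻²
All reduce to kg·s⁻² except (A), which is kg·s⁻³.

(A)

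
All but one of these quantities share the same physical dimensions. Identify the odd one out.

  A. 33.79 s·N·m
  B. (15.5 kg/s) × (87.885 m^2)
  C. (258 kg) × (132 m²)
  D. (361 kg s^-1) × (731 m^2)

C.

Expand each in SI base units:
  A. N·m·s = kg·m·s⁻²·m·s = kg·m²·s⁻¹
  B. [kg·s⁻¹] · [m²] = kg·m²·s⁻¹
  C. [kg] · [m²] = kg·m²
  D. [kg·s⁻¹] · [m²] = kg·m²·s⁻¹
All reduce to kg·m²·s⁻¹ except C., which is kg·m².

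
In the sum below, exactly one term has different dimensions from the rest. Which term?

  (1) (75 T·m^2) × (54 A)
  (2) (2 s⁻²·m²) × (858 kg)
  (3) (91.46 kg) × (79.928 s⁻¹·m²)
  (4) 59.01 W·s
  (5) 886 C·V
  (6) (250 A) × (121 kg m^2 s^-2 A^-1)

(3)

Reduce each to base SI dimensions:
  (1) [kg·m²·s⁻²·A⁻¹] · [A] = kg·m²·s⁻²
  (2) [m²·s⁻²] · [kg] = kg·m²·s⁻²
  (3) [kg] · [m²·s⁻¹] = kg·m²·s⁻¹
  (4) W·s = J·s⁻¹·s = kg·m²·s⁻²
  (5) C·V = s·A·J·C⁻¹ = kg·m²·s⁻²
  (6) [A] · [kg·m²·s⁻²·A⁻¹] = kg·m²·s⁻²
All reduce to kg·m²·s⁻² except (3), which is kg·m²·s⁻¹.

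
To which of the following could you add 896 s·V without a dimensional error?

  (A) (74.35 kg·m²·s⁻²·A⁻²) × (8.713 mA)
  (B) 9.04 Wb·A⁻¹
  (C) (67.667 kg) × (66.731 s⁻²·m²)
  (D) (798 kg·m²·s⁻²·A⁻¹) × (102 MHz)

Reference: V·s = J·C⁻¹·s = kg·m²·s⁻²·A⁻¹.
Each option:
  (A) [kg·m²·s⁻²·A⁻²] · [A] = kg·m²·s⁻²·A⁻¹  ← same
  (B) Wb·A⁻¹ = V·s·A⁻¹ = kg·m²·s⁻²·A⁻²
  (C) [kg] · [m²·s⁻²] = kg·m²·s⁻²
  (D) [kg·m²·s⁻²·A⁻¹] · [s⁻¹] = kg·m²·s⁻³·A⁻¹
Only (A) matches kg·m²·s⁻²·A⁻¹.

(A)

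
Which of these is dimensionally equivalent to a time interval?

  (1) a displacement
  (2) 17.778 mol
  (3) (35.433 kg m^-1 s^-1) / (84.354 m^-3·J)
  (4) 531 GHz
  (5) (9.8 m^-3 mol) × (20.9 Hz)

(3)

Reference: [time interval] = s.
Each option:
  (1) [displacement] = m
  (2) mol
  (3) [kg·m⁻¹·s⁻¹] / [kg·m⁻¹·s⁻²] = s  ← same
  (4) Hz = s⁻¹
  (5) [m⁻³·mol] · [s⁻¹] = m⁻³·s⁻¹·mol
Only (3) matches s.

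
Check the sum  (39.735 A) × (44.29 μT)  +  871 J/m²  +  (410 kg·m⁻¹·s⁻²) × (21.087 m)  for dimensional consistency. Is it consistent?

Yes

In SI base units:
  (39.735 A) × (44.29 μT):  [A] · [kg·s⁻²·A⁻¹] = kg·s⁻²
  871 J/m²:  J·m⁻² = N·m·m⁻² = kg·s⁻²
  (410 kg·m⁻¹·s⁻²) × (21.087 m):  [kg·m⁻¹·s⁻²] · [m] = kg·s⁻²
Every term reduces to kg·s⁻².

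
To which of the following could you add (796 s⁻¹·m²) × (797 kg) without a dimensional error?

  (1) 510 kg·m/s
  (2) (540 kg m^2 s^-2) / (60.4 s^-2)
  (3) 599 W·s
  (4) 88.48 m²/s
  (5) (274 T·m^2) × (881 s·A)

Reference: [m²·s⁻¹] · [kg] = kg·m²·s⁻¹.
Each option:
  (1) kg·m·s⁻¹
  (2) [kg·m²·s⁻²] / [s⁻²] = kg·m²
  (3) W·s = J·s⁻¹·s = kg·m²·s⁻²
  (4) m²·s⁻¹
  (5) [kg·m²·s⁻²·A⁻¹] · [s·A] = kg·m²·s⁻¹  ← same
Only (5) matches kg·m²·s⁻¹.

(5)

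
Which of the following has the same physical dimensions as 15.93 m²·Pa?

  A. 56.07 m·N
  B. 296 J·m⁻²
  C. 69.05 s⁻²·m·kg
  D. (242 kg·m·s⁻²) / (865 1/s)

C.

Reference: Pa·m² = N·m⁻²·m² = kg·m·s⁻².
Each option:
  A. N·m = kg·m·s⁻²·m = kg·m²·s⁻²
  B. J·m⁻² = N·m·m⁻² = kg·s⁻²
  C. kg·m·s⁻²  ← same
  D. [kg·m·s⁻²] / [s⁻¹] = kg·m·s⁻¹
Only C. matches kg·m·s⁻².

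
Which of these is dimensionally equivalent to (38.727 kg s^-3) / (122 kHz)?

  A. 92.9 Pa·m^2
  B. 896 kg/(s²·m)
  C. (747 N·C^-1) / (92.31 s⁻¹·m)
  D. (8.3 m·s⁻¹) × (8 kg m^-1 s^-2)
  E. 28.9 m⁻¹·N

E.

Reference: [kg·s⁻³] / [s⁻¹] = kg·s⁻².
Each option:
  A. Pa·m² = N·m⁻²·m² = kg·m·s⁻²
  B. kg·m⁻¹·s⁻²
  C. [kg·m·s⁻³·A⁻¹] / [m·s⁻¹] = kg·s⁻²·A⁻¹
  D. [m·s⁻¹] · [kg·m⁻¹·s⁻²] = kg·s⁻³
  E. N·m⁻¹ = kg·m·s⁻²·m⁻¹ = kg·s⁻²  ← same
Only E. matches kg·s⁻².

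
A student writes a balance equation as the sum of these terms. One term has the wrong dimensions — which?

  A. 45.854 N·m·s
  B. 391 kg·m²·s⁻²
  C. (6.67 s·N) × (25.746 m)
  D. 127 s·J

Dimensions:
  A. N·m·s = kg·m·s⁻²·m·s = kg·m²·s⁻¹
  B. kg·m²·s⁻²
  C. [kg·m·s⁻¹] · [m] = kg·m²·s⁻¹
  D. J·s = N·m·s = kg·m²·s⁻¹
All reduce to kg·m²·s⁻¹ except B., which is kg·m²·s⁻².

B.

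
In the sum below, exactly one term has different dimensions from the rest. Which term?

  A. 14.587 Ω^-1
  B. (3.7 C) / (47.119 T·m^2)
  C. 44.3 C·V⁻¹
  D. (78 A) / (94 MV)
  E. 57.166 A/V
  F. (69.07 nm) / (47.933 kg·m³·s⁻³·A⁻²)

C.

In SI base units:
  A. Ω⁻¹ = (V·A⁻¹)⁻¹ = kg⁻¹·m⁻²·s³·A²
  B. [s·A] / [kg·m²·s⁻²·A⁻¹] = kg⁻¹·m⁻²·s³·A²
  C. C·V⁻¹ = s·A·(J·C⁻¹)⁻¹ = kg⁻¹·m⁻²·s⁴·A²
  D. [A] / [kg·m²·s⁻³·A⁻¹] = kg⁻¹·m⁻²·s³·A²
  E. A·V⁻¹ = A·(J·C⁻¹)⁻¹ = kg⁻¹·m⁻²·s³·A²
  F. [m] / [kg·m³·s⁻³·A⁻²] = kg⁻¹·m⁻²·s³·A²
All reduce to kg⁻¹·m⁻²·s³·A² except C., which is kg⁻¹·m⁻²·s⁴·A².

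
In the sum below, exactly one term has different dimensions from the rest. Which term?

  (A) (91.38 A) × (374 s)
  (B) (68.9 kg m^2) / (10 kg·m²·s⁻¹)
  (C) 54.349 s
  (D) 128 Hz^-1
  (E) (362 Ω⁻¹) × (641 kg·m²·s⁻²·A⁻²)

Expand each in SI base units:
  (A) [A] · [s] = s·A
  (B) [kg·m²] / [kg·m²·s⁻¹] = s
  (C) s
  (D) Hz⁻¹ = (s⁻¹)⁻¹ = s
  (E) [kg⁻¹·m⁻²·s³·A²] · [kg·m²·s⁻²·A⁻²] = s
All reduce to s except (A), which is s·A.

(A)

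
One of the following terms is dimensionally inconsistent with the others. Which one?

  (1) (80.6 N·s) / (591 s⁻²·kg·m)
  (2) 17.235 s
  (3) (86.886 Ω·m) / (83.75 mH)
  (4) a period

(3)

Dimensions:
  (1) [kg·m·s⁻¹] / [kg·m·s⁻²] = s
  (2) s
  (3) [kg·m³·s⁻³·A⁻²] / [kg·m²·s⁻²·A⁻²] = m·s⁻¹
  (4) [period] = s
All reduce to s except (3), which is m·s⁻¹.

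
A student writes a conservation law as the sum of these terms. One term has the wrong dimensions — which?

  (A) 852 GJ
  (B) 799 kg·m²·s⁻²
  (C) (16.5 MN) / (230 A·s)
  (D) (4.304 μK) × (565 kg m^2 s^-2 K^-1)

(C)

Dimensions:
  (A) J = N·m = kg·m²·s⁻²
  (B) kg·m²·s⁻²
  (C) [kg·m·s⁻²] / [s·A] = kg·m·s⁻³·A⁻¹
  (D) [K] · [kg·m²·s⁻²·K⁻¹] = kg·m²·s⁻²
All reduce to kg·m²·s⁻² except (C), which is kg·m·s⁻³·A⁻¹.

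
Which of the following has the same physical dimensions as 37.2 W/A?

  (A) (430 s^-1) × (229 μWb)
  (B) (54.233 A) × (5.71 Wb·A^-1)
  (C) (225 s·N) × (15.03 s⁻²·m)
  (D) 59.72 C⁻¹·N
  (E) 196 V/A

(A)

Reference: W·A⁻¹ = J·s⁻¹·A⁻¹ = kg·m²·s⁻³·A⁻¹.
Each option:
  (A) [s⁻¹] · [kg·m²·s⁻²·A⁻¹] = kg·m²·s⁻³·A⁻¹  ← same
  (B) [A] · [kg·m²·s⁻²·A⁻²] = kg·m²·s⁻²·A⁻¹
  (C) [kg·m·s⁻¹] · [m·s⁻²] = kg·m²·s⁻³
  (D) N·C⁻¹ = kg·m·s⁻²·(s·A)⁻¹ = kg·m·s⁻³·A⁻¹
  (E) V·A⁻¹ = J·C⁻¹·A⁻¹ = kg·m²·s⁻³·A⁻²
Only (A) matches kg·m²·s⁻³·A⁻¹.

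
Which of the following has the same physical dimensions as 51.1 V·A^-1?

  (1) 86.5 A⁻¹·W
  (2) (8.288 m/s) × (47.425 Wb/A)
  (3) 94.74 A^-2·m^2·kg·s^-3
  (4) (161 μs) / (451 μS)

Reference: V·A⁻¹ = J·C⁻¹·A⁻¹ = kg·m²·s⁻³·A⁻².
Each option:
  (1) W·A⁻¹ = J·s⁻¹·A⁻¹ = kg·m²·s⁻³·A⁻¹
  (2) [m·s⁻¹] · [kg·m²·s⁻²·A⁻²] = kg·m³·s⁻³·A⁻²
  (3) kg·m²·s⁻³·A⁻²  ← same
  (4) [s] / [kg⁻¹·m⁻²·s³·A²] = kg·m²·s⁻²·A⁻²
Only (3) matches kg·m²·s⁻³·A⁻².

(3)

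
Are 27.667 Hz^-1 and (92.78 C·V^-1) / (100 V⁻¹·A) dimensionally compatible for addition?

Yes

In SI base units:
  27.667 Hz^-1:  Hz⁻¹ = (s⁻¹)⁻¹ = s
  (92.78 C·V^-1) / (100 V⁻¹·A):  [kg⁻¹·m⁻²·s⁴·A²] / [kg⁻¹·m⁻²·s³·A²] = s
Both are s, so they have the same dimensions and can be added.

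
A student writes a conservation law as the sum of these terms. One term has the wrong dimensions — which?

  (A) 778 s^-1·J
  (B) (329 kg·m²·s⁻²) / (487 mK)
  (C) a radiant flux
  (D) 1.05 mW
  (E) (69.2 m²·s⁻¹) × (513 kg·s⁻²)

(B)

Expand each in SI base units:
  (A) J·s⁻¹ = N·m·s⁻¹ = kg·m²·s⁻³
  (B) [kg·m²·s⁻²] / [K] = kg·m²·s⁻²·K⁻¹
  (C) [radiant flux] = kg·m²·s⁻³
  (D) W = J·s⁻¹ = kg·m²·s⁻³
  (E) [m²·s⁻¹] · [kg·s⁻²] = kg·m²·s⁻³
All reduce to kg·m²·s⁻³ except (B), which is kg·m²·s⁻²·K⁻¹.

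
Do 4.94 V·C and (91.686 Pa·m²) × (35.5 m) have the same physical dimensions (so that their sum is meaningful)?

Yes

Work out the base dimensions of each:
  4.94 V·C:  C·V = s·A·J·C⁻¹ = kg·m²·s⁻²
  (91.686 Pa·m²) × (35.5 m):  [kg·m·s⁻²] · [m] = kg·m²·s⁻²
Both are kg·m²·s⁻², so they have the same dimensions and can be added.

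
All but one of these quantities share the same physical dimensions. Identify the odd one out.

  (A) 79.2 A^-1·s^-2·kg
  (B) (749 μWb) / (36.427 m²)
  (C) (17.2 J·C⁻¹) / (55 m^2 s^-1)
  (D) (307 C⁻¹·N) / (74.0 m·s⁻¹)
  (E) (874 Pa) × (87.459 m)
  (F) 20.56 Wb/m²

Dimensions:
  (A) kg·s⁻²·A⁻¹
  (B) [kg·m²·s⁻²·A⁻¹] / [m²] = kg·s⁻²·A⁻¹
  (C) [kg·m²·s⁻³·A⁻¹] / [m²·s⁻¹] = kg·s⁻²·A⁻¹
  (D) [kg·m·s⁻³·A⁻¹] / [m·s⁻¹] = kg·s⁻²·A⁻¹
  (E) [kg·m⁻¹·s⁻²] · [m] = kg·s⁻²
  (F) Wb·m⁻² = V·s·m⁻² = kg·s⁻²·A⁻¹
All reduce to kg·s⁻²·A⁻¹ except (E), which is kg·s⁻².

(E)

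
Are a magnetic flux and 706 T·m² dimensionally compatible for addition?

Yes

Reduce each to base SI dimensions:
  a magnetic flux:  [magnetic flux] = kg·m²·s⁻²·A⁻¹
  706 T·m²:  T·m² = Wb·m⁻²·m² = kg·m²·s⁻²·A⁻¹
Both are kg·m²·s⁻²·A⁻¹, so they have the same dimensions and can be added.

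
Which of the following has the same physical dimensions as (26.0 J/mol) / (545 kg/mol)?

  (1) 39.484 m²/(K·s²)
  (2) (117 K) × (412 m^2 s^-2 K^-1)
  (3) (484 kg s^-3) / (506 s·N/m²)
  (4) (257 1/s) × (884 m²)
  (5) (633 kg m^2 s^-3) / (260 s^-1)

Reference: [kg·m²·s⁻²·mol⁻¹] / [kg·mol⁻¹] = m²·s⁻².
Each option:
  (1) m²·s⁻²·K⁻¹
  (2) [K] · [m²·s⁻²·K⁻¹] = m²·s⁻²  ← same
  (3) [kg·s⁻³] / [kg·m⁻¹·s⁻¹] = m·s⁻²
  (4) [s⁻¹] · [m²] = m²·s⁻¹
  (5) [kg·m²·s⁻³] / [s⁻¹] = kg·m²·s⁻²
Only (2) matches m²·s⁻².

(2)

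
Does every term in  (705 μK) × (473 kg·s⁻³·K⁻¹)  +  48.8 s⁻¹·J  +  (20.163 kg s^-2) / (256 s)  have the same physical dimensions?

No

Work out the base dimensions of each:
  (705 μK) × (473 kg·s⁻³·K⁻¹):  [K] · [kg·s⁻³·K⁻¹] = kg·s⁻³
  48.8 s⁻¹·J:  J·s⁻¹ = N·m·s⁻¹ = kg·m²·s⁻³
  (20.163 kg s^-2) / (256 s):  [kg·s⁻²] / [s] = kg·s⁻³
The terms do not share a single dimension (kg·m²·s⁻³ vs kg·s⁻³).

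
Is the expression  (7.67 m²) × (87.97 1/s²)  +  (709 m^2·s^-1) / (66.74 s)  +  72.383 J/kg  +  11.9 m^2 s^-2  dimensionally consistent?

Yes

Reduce each to base SI dimensions:
  (7.67 m²) × (87.97 1/s²):  [m²] · [s⁻²] = m²·s⁻²
  (709 m^2·s^-1) / (66.74 s):  [m²·s⁻¹] / [s] = m²·s⁻²
  72.383 J/kg:  J·kg⁻¹ = N·m·kg⁻¹ = m²·s⁻²
  11.9 m^2 s^-2:  m²·s⁻²
Every term reduces to m²·s⁻².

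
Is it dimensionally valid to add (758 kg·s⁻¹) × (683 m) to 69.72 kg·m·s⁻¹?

In SI base units:
  (758 kg·s⁻¹) × (683 m):  [kg·s⁻¹] · [m] = kg·m·s⁻¹
  69.72 kg·m·s⁻¹:  kg·m·s⁻¹
Both are kg·m·s⁻¹, so they have the same dimensions and can be added.

Yes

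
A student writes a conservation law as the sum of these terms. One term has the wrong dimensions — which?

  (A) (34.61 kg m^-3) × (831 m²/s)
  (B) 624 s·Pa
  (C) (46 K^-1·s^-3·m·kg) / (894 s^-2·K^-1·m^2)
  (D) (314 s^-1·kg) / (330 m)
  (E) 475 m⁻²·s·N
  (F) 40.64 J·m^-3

In SI base units:
  (A) [kg·m⁻³] · [m²·s⁻¹] = kg·m⁻¹·s⁻¹
  (B) Pa·s = N·m⁻²·s = kg·m⁻¹·s⁻¹
  (C) [kg·m·s⁻³·K⁻¹] / [m²·s⁻²·K⁻¹] = kg·m⁻¹·s⁻¹
  (D) [kg·s⁻¹] / [m] = kg·m⁻¹·s⁻¹
  (E) N·s·m⁻² = kg·m·s⁻²·s·m⁻² = kg·m⁻¹·s⁻¹
  (F) J·m⁻³ = N·m·m⁻³ = kg·m⁻¹·s⁻²
All reduce to kg·m⁻¹·s⁻¹ except (F), which is kg·m⁻¹·s⁻².

(F)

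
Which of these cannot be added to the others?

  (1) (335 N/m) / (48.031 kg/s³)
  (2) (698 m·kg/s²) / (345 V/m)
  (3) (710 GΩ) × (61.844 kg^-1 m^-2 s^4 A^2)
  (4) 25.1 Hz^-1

Reduce each to base SI dimensions:
  (1) [kg·s⁻²] / [kg·s⁻³] = s
  (2) [kg·m·s⁻²] / [kg·m·s⁻³·A⁻¹] = s·A
  (3) [kg·m²·s⁻³·A⁻²] · [kg⁻¹·m⁻²·s⁴·A²] = s
  (4) Hz⁻¹ = (s⁻¹)⁻¹ = s
All reduce to s except (2), which is s·A.

(2)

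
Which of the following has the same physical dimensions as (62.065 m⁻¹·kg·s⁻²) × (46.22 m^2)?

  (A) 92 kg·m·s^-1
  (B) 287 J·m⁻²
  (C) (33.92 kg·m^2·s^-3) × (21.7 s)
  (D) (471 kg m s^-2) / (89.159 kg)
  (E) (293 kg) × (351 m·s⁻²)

Reference: [kg·m⁻¹·s⁻²] · [m²] = kg·m·s⁻².
Each option:
  (A) kg·m·s⁻¹
  (B) J·m⁻² = N·m·m⁻² = kg·s⁻²
  (C) [kg·m²·s⁻³] · [s] = kg·m²·s⁻²
  (D) [kg·m·s⁻²] / [kg] = m·s⁻²
  (E) [kg] · [m·s⁻²] = kg·m·s⁻²  ← same
Only (E) matches kg·m·s⁻².

(E)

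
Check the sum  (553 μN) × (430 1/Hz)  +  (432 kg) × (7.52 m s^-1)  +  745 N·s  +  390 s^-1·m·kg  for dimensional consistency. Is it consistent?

Yes

In SI base units:
  (553 μN) × (430 1/Hz):  [kg·m·s⁻²] · [s] = kg·m·s⁻¹
  (432 kg) × (7.52 m s^-1):  [kg] · [m·s⁻¹] = kg·m·s⁻¹
  745 N·s:  N·s = kg·m·s⁻²·s = kg·m·s⁻¹
  390 s^-1·m·kg:  kg·m·s⁻¹
Every term reduces to kg·m·s⁻¹.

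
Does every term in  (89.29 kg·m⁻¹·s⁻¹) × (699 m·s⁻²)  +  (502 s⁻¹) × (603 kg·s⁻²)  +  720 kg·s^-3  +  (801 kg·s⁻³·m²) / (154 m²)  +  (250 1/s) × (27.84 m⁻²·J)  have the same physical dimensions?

Yes

In SI base units:
  (89.29 kg·m⁻¹·s⁻¹) × (699 m·s⁻²):  [kg·m⁻¹·s⁻¹] · [m·s⁻²] = kg·s⁻³
  (502 s⁻¹) × (603 kg·s⁻²):  [s⁻¹] · [kg·s⁻²] = kg·s⁻³
  720 kg·s^-3:  kg·s⁻³
  (801 kg·s⁻³·m²) / (154 m²):  [kg·m²·s⁻³] / [m²] = kg·s⁻³
  (250 1/s) × (27.84 m⁻²·J):  [s⁻¹] · [kg·s⁻²] = kg·s⁻³
Every term reduces to kg·s⁻³.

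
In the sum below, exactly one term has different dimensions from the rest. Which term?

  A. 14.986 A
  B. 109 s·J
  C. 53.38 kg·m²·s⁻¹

Expand each in SI base units:
  A. A
  B. J·s = N·m·s = kg·m²·s⁻¹
  C. kg·m²·s⁻¹
All reduce to kg·m²·s⁻¹ except A., which is A.

A.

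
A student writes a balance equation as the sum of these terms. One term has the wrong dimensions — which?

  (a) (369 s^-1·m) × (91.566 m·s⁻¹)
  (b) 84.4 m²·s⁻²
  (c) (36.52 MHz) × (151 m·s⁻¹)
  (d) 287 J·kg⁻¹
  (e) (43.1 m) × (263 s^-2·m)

(c)

Expand each in SI base units:
  (a) [m·s⁻¹] · [m·s⁻¹] = m²·s⁻²
  (b) m²·s⁻²
  (c) [s⁻¹] · [m·s⁻¹] = m·s⁻²
  (d) J·kg⁻¹ = N·m·kg⁻¹ = m²·s⁻²
  (e) [m] · [m·s⁻²] = m²·s⁻²
All reduce to m²·s⁻² except (c), which is m·s⁻².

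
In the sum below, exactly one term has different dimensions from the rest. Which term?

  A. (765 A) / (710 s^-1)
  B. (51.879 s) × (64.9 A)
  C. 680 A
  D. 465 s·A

In SI base units:
  A. [A] / [s⁻¹] = s·A
  B. [s] · [A] = s·A
  C. A
  D. A·s = s·A
All reduce to s·A except C., which is A.

C.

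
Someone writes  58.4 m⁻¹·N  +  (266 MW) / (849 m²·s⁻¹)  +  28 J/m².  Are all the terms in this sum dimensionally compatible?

Yes

Expand each in SI base units:
  58.4 m⁻¹·N:  N·m⁻¹ = kg·m·s⁻²·m⁻¹ = kg·s⁻²
  (266 MW) / (849 m²·s⁻¹):  [kg·m²·s⁻³] / [m²·s⁻¹] = kg·s⁻²
  28 J/m²:  J·m⁻² = N·m·m⁻² = kg·s⁻²
Every term reduces to kg·s⁻².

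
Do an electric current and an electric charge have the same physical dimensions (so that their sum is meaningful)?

Work out the base dimensions of each:
  an electric current:  [electric current] = A
  an electric charge:  [electric charge] = s·A
A ≠ s·A, so they cannot be added.

No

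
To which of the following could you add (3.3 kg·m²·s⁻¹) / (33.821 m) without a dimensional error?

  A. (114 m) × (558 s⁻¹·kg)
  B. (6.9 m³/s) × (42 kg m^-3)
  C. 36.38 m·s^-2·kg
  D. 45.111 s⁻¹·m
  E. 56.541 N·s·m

Reference: [kg·m²·s⁻¹] / [m] = kg·m·s⁻¹.
Each option:
  A. [m] · [kg·s⁻¹] = kg·m·s⁻¹  ← same
  B. [m³·s⁻¹] · [kg·m⁻³] = kg·s⁻¹
  C. kg·m·s⁻²
  D. m·s⁻¹
  E. N·m·s = kg·m·s⁻²·m·s = kg·m²·s⁻¹
Only A. matches kg·m·s⁻¹.

A.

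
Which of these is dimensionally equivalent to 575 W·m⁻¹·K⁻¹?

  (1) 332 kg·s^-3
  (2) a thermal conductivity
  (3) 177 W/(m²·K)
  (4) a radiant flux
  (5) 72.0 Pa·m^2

Reference: W·m⁻¹·K⁻¹ = J·s⁻¹·m⁻¹·K⁻¹ = kg·m·s⁻³·K⁻¹.
Each option:
  (1) kg·s⁻³
  (2) [thermal conductivity] = kg·m·s⁻³·K⁻¹  ← same
  (3) W·m⁻²·K⁻¹ = J·s⁻¹·m⁻²·K⁻¹ = kg·s⁻³·K⁻¹
  (4) [radiant flux] = kg·m²·s⁻³
  (5) Pa·m² = N·m⁻²·m² = kg·m·s⁻²
Only (2) matches kg·m·s⁻³·K⁻¹.

(2)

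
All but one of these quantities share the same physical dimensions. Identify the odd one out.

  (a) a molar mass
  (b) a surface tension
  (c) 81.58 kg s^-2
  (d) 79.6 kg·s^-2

(a)

Dimensions:
  (a) [molar mass] = kg·mol⁻¹
  (b) [surface tension] = kg·s⁻²
  (c) kg·s⁻²
  (d) kg·s⁻²
All reduce to kg·s⁻² except (a), which is kg·mol⁻¹.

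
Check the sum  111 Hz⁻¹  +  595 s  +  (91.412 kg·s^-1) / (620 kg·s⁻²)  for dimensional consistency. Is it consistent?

Expand each in SI base units:
  111 Hz⁻¹:  Hz⁻¹ = (s⁻¹)⁻¹ = s
  595 s:  s
  (91.412 kg·s^-1) / (620 kg·s⁻²):  [kg·s⁻¹] / [kg·s⁻²] = s
Every term reduces to s.

Yes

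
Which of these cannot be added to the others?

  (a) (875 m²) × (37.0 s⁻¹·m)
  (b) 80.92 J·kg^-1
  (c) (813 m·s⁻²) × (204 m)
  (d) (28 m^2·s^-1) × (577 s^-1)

Work out the base dimensions of each:
  (a) [m²] · [m·s⁻¹] = m³·s⁻¹
  (b) J·kg⁻¹ = N·m·kg⁻¹ = m²·s⁻²
  (c) [m·s⁻²] · [m] = m²·s⁻²
  (d) [m²·s⁻¹] · [s⁻¹] = m²·s⁻²
All reduce to m²·s⁻² except (a), which is m³·s⁻¹.

(a)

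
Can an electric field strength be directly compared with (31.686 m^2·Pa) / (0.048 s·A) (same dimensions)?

Yes

Dimensions:
  an electric field strength:  [electric field strength] = kg·m·s⁻³·A⁻¹
  (31.686 m^2·Pa) / (0.048 s·A):  [kg·m·s⁻²] / [s·A] = kg·m·s⁻³·A⁻¹
Both are kg·m·s⁻³·A⁻¹, so they have the same dimensions and can be added.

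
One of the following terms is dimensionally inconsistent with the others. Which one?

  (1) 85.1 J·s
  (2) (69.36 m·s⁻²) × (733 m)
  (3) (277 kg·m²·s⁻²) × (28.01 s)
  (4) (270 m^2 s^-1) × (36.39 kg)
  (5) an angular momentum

(2)

In SI base units:
  (1) J·s = N·m·s = kg·m²·s⁻¹
  (2) [m·s⁻²] · [m] = m²·s⁻²
  (3) [kg·m²·s⁻²] · [s] = kg·m²·s⁻¹
  (4) [m²·s⁻¹] · [kg] = kg·m²·s⁻¹
  (5) [angular momentum] = kg·m²·s⁻¹
All reduce to kg·m²·s⁻¹ except (2), which is m²·s⁻².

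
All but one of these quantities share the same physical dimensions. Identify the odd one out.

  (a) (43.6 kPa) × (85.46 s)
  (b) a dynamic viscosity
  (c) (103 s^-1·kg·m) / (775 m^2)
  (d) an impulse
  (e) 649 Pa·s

Work out the base dimensions of each:
  (a) [kg·m⁻¹·s⁻²] · [s] = kg·m⁻¹·s⁻¹
  (b) [dynamic viscosity] = kg·m⁻¹·s⁻¹
  (c) [kg·m·s⁻¹] / [m²] = kg·m⁻¹·s⁻¹
  (d) [impulse] = kg·m·s⁻¹
  (e) Pa·s = N·m⁻²·s = kg·m⁻¹·s⁻¹
All reduce to kg·m⁻¹·s⁻¹ except (d), which is kg·m·s⁻¹.

(d)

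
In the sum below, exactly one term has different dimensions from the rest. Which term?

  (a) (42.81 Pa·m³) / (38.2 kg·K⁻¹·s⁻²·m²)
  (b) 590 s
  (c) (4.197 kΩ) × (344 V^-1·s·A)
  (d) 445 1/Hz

In SI base units:
  (a) [kg·m²·s⁻²] / [kg·m²·s⁻²·K⁻¹] = K
  (b) s
  (c) [kg·m²·s⁻³·A⁻²] · [kg⁻¹·m⁻²·s⁴·A²] = s
  (d) Hz⁻¹ = (s⁻¹)⁻¹ = s
All reduce to s except (a), which is K.

(a)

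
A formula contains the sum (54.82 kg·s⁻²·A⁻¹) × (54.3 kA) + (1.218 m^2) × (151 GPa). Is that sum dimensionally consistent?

Expand each in SI base units:
  (54.82 kg·s⁻²·A⁻¹) × (54.3 kA):  [kg·s⁻²·A⁻¹] · [A] = kg·s⁻²
  (1.218 m^2) × (151 GPa):  [m²] · [kg·m⁻¹·s⁻²] = kg·m·s⁻²
kg·s⁻² ≠ kg·m·s⁻², so they cannot be added.

No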